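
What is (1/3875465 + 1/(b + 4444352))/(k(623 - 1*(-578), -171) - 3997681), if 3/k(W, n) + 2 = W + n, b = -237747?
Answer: -1661673592/13399444642938028042225 ≈ -1.2401e-13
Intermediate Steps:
k(W, n) = 3/(-2 + W + n) (k(W, n) = 3/(-2 + (W + n)) = 3/(-2 + W + n))
(1/3875465 + 1/(b + 4444352))/(k(623 - 1*(-578), -171) - 3997681) = (1/3875465 + 1/(-237747 + 4444352))/(3/(-2 + (623 - 1*(-578)) - 171) - 3997681) = (1/3875465 + 1/4206605)/(3/(-2 + (623 + 578) - 171) - 3997681) = (1/3875465 + 1/4206605)/(3/(-2 + 1201 - 171) - 3997681) = 1616414/(3260510089265*(3/1028 - 3997681)) = 1616414/(3260510089265*(-4109616065/1028)) = (1616414/3260510089265)*(-1028/4109616065) = -1661673592/13399444642938028042225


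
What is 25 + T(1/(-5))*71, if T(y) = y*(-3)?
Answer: 338/5 ≈ 67.600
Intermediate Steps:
T(y) = -3*y
25 + T(1/(-5))*71 = 25 - 3/(-5)*71 = 25 - 3*(-1)/5*71 = 25 - 3*(-1/5)*71 = 25 + (3/5)*71 = 25 + 213/5 = 338/5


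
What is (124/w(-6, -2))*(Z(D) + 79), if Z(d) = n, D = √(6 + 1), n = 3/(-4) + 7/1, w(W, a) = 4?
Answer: 10571/4 ≈ 2642.8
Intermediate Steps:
n = 25/4 (n = 3*(-¼) + 7*1 = -¾ + 7 = 25/4 ≈ 6.2500)
D = √7 ≈ 2.6458
Z(d) = 25/4
(124/w(-6, -2))*(Z(D) + 79) = (124/4)*(25/4 + 79) = (124*(¼))*(341/4) = 31*(341/4) = 10571/4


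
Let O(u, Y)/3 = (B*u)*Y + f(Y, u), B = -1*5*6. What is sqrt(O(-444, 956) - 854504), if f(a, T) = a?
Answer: 2*sqrt(9337531) ≈ 6111.5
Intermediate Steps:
B = -30 (B = -5*6 = -30)
O(u, Y) = 3*Y - 90*Y*u (O(u, Y) = 3*((-30*u)*Y + Y) = 3*(-30*Y*u + Y) = 3*(Y - 30*Y*u) = 3*Y - 90*Y*u)
sqrt(O(-444, 956) - 854504) = sqrt(3*956*(1 - 30*(-444)) - 854504) = sqrt(3*956*(1 + 13320) - 854504) = sqrt(3*956*13321 - 854504) = sqrt(38204628 - 854504) = sqrt(37350124) = 2*sqrt(9337531)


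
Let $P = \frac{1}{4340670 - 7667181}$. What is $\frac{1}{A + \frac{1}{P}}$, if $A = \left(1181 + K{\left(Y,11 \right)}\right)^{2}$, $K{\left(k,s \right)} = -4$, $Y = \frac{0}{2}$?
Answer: $- \frac{1}{1941182} \approx -5.1515 \cdot 10^{-7}$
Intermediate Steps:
$Y = 0$ ($Y = 0 \cdot \frac{1}{2} = 0$)
$P = - \frac{1}{3326511}$ ($P = \frac{1}{-3326511} = - \frac{1}{3326511} \approx -3.0062 \cdot 10^{-7}$)
$A = 1385329$ ($A = \left(1181 - 4\right)^{2} = 1177^{2} = 1385329$)
$\frac{1}{A + \frac{1}{P}} = \frac{1}{1385329 + \frac{1}{- \frac{1}{3326511}}} = \frac{1}{1385329 - 3326511} = \frac{1}{-1941182} = - \frac{1}{1941182}$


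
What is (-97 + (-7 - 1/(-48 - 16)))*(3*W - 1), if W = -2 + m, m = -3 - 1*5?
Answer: 206305/64 ≈ 3223.5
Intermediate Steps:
m = -8 (m = -3 - 5 = -8)
W = -10 (W = -2 - 8 = -10)
(-97 + (-7 - 1/(-48 - 16)))*(3*W - 1) = (-97 + (-7 - 1/(-48 - 16)))*(3*(-10) - 1) = (-97 + (-7 - 1/(-64)))*(-30 - 1) = (-97 + (-7 - 1*(-1/64)))*(-31) = (-97 + (-7 + 1/64))*(-31) = (-97 - 447/64)*(-31) = -6655/64*(-31) = 206305/64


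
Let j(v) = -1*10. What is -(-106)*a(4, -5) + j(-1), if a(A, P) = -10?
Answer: -1070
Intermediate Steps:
j(v) = -10
-(-106)*a(4, -5) + j(-1) = -(-106)*(-10) - 10 = -106*10 - 10 = -1060 - 10 = -1070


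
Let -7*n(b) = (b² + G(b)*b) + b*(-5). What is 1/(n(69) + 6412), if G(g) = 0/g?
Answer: 7/40468 ≈ 0.00017298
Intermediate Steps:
G(g) = 0
n(b) = -b²/7 + 5*b/7 (n(b) = -((b² + 0*b) + b*(-5))/7 = -((b² + 0) - 5*b)/7 = -(b² - 5*b)/7 = -b²/7 + 5*b/7)
1/(n(69) + 6412) = 1/((⅐)*69*(5 - 1*69) + 6412) = 1/((⅐)*69*(5 - 69) + 6412) = 1/((⅐)*69*(-64) + 6412) = 1/(-4416/7 + 6412) = 1/(40468/7) = 7/40468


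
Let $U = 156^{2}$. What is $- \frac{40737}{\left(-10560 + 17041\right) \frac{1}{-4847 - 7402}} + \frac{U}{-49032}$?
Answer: $\frac{339808305775}{4413561} \approx 76992.0$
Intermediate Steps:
$U = 24336$
$- \frac{40737}{\left(-10560 + 17041\right) \frac{1}{-4847 - 7402}} + \frac{U}{-49032} = - \frac{40737}{\left(-10560 + 17041\right) \frac{1}{-4847 - 7402}} + \frac{24336}{-49032} = - \frac{40737}{6481 \frac{1}{-12249}} + 24336 \left(- \frac{1}{49032}\right) = - \frac{40737}{6481 \left(- \frac{1}{12249}\right)} - \frac{338}{681} = - \frac{40737}{- \frac{6481}{12249}} - \frac{338}{681} = \left(-40737\right) \left(- \frac{12249}{6481}\right) - \frac{338}{681} = \frac{498987513}{6481} - \frac{338}{681} = \frac{339808305775}{4413561}$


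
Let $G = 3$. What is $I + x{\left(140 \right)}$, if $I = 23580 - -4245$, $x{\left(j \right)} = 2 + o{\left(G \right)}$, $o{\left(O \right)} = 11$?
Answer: $27838$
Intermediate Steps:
$x{\left(j \right)} = 13$ ($x{\left(j \right)} = 2 + 11 = 13$)
$I = 27825$ ($I = 23580 + 4245 = 27825$)
$I + x{\left(140 \right)} = 27825 + 13 = 27838$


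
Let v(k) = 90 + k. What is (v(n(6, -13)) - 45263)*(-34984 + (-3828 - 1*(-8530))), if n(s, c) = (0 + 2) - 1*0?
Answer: 1367868222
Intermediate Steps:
n(s, c) = 2 (n(s, c) = 2 + 0 = 2)
(v(n(6, -13)) - 45263)*(-34984 + (-3828 - 1*(-8530))) = ((90 + 2) - 45263)*(-34984 + (-3828 - 1*(-8530))) = (92 - 45263)*(-34984 + (-3828 + 8530)) = -45171*(-34984 + 4702) = -45171*(-30282) = 1367868222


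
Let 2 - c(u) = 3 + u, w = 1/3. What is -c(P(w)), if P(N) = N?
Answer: 4/3 ≈ 1.3333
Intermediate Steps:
w = ⅓ ≈ 0.33333
c(u) = -1 - u (c(u) = 2 - (3 + u) = 2 + (-3 - u) = -1 - u)
-c(P(w)) = -(-1 - 1*⅓) = -(-1 - ⅓) = -1*(-4/3) = 4/3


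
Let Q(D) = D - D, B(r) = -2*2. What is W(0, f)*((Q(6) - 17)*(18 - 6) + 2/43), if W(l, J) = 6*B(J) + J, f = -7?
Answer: 271870/43 ≈ 6322.6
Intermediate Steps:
B(r) = -4
W(l, J) = -24 + J (W(l, J) = 6*(-4) + J = -24 + J)
Q(D) = 0
W(0, f)*((Q(6) - 17)*(18 - 6) + 2/43) = (-24 - 7)*((0 - 17)*(18 - 6) + 2/43) = -31*(-17*12 + 2*(1/43)) = -31*(-204 + 2/43) = -31*(-8770/43) = 271870/43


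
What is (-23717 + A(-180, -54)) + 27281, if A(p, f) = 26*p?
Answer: -1116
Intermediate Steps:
(-23717 + A(-180, -54)) + 27281 = (-23717 + 26*(-180)) + 27281 = (-23717 - 4680) + 27281 = -28397 + 27281 = -1116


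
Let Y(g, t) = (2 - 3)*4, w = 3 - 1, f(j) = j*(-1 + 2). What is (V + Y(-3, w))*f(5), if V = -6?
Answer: -50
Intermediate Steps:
f(j) = j (f(j) = j*1 = j)
w = 2
Y(g, t) = -4 (Y(g, t) = -1*4 = -4)
(V + Y(-3, w))*f(5) = (-6 - 4)*5 = -10*5 = -50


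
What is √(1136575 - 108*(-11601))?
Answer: √2389483 ≈ 1545.8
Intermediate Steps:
√(1136575 - 108*(-11601)) = √(1136575 + 1252908) = √2389483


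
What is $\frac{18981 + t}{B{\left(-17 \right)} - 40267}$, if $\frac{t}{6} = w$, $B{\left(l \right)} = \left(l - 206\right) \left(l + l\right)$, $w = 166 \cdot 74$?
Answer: $- \frac{6179}{2179} \approx -2.8357$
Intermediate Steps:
$w = 12284$
$B{\left(l \right)} = 2 l \left(-206 + l\right)$ ($B{\left(l \right)} = \left(-206 + l\right) 2 l = 2 l \left(-206 + l\right)$)
$t = 73704$ ($t = 6 \cdot 12284 = 73704$)
$\frac{18981 + t}{B{\left(-17 \right)} - 40267} = \frac{18981 + 73704}{2 \left(-17\right) \left(-206 - 17\right) - 40267} = \frac{92685}{2 \left(-17\right) \left(-223\right) - 40267} = \frac{92685}{7582 - 40267} = \frac{92685}{-32685} = 92685 \left(- \frac{1}{32685}\right) = - \frac{6179}{2179}$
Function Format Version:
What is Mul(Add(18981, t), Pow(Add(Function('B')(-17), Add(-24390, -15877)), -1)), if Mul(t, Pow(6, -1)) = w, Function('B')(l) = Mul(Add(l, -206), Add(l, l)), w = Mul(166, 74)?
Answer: Rational(-6179, 2179) ≈ -2.8357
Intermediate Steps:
w = 12284
Function('B')(l) = Mul(2, l, Add(-206, l)) (Function('B')(l) = Mul(Add(-206, l), Mul(2, l)) = Mul(2, l, Add(-206, l)))
t = 73704 (t = Mul(6, 12284) = 73704)
Mul(Add(18981, t), Pow(Add(Function('B')(-17), Add(-24390, -15877)), -1)) = Mul(Add(18981, 73704), Pow(Add(Mul(2, -17, Add(-206, -17)), Add(-24390, -15877)), -1)) = Mul(92685, Pow(Add(Mul(2, -17, -223), -40267), -1)) = Mul(92685, Pow(Add(7582, -40267), -1)) = Mul(92685, Pow(-32685, -1)) = Mul(92685, Rational(-1, 32685)) = Rational(-6179, 2179)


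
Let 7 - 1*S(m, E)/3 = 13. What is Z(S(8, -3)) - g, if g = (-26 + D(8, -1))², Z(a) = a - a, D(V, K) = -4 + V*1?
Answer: -484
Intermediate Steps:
S(m, E) = -18 (S(m, E) = 21 - 3*13 = 21 - 39 = -18)
D(V, K) = -4 + V
Z(a) = 0
g = 484 (g = (-26 + (-4 + 8))² = (-26 + 4)² = (-22)² = 484)
Z(S(8, -3)) - g = 0 - 1*484 = 0 - 484 = -484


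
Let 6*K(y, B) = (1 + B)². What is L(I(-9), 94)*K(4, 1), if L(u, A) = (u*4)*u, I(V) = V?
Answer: 216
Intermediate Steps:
K(y, B) = (1 + B)²/6
L(u, A) = 4*u² (L(u, A) = (4*u)*u = 4*u²)
L(I(-9), 94)*K(4, 1) = (4*(-9)²)*((1 + 1)²/6) = (4*81)*((⅙)*2²) = 324*((⅙)*4) = 324*(⅔) = 216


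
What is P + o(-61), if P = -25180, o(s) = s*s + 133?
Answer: -21326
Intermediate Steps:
o(s) = 133 + s**2 (o(s) = s**2 + 133 = 133 + s**2)
P + o(-61) = -25180 + (133 + (-61)**2) = -25180 + (133 + 3721) = -25180 + 3854 = -21326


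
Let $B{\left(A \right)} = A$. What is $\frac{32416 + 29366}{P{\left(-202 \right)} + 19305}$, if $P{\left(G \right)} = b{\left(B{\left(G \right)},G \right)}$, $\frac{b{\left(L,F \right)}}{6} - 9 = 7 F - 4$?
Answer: $\frac{20594}{3617} \approx 5.6937$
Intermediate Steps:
$b{\left(L,F \right)} = 30 + 42 F$ ($b{\left(L,F \right)} = 54 + 6 \left(7 F - 4\right) = 54 + 6 \left(-4 + 7 F\right) = 54 + \left(-24 + 42 F\right) = 30 + 42 F$)
$P{\left(G \right)} = 30 + 42 G$
$\frac{32416 + 29366}{P{\left(-202 \right)} + 19305} = \frac{32416 + 29366}{\left(30 + 42 \left(-202\right)\right) + 19305} = \frac{61782}{\left(30 - 8484\right) + 19305} = \frac{61782}{-8454 + 19305} = \frac{61782}{10851} = 61782 \cdot \frac{1}{10851} = \frac{20594}{3617}$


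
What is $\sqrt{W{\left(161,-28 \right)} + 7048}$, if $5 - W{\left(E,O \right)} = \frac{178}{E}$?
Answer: $\frac{\sqrt{182792155}}{161} \approx 83.976$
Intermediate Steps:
$W{\left(E,O \right)} = 5 - \frac{178}{E}$
$\sqrt{W{\left(161,-28 \right)} + 7048} = \sqrt{\left(5 - \frac{178}{161}\right) + 7048} = \sqrt{\frac{627}{161} + 7048} = \sqrt{\frac{1135355}{161}} = \frac{\sqrt{182792155}}{161}$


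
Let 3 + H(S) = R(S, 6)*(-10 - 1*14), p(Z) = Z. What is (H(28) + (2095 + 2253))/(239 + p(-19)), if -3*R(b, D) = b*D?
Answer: 5689/220 ≈ 25.859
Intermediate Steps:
R(b, D) = -D*b/3 (R(b, D) = -b*D/3 = -D*b/3)
H(S) = -3 + 48*S (H(S) = -3 + (-⅓*6*S)*(-10 - 1*14) = -3 + (-2*S)*(-10 - 14) = -3 - 2*S*(-24) = -3 + 48*S)
(H(28) + (2095 + 2253))/(239 + p(-19)) = ((-3 + 48*28) + (2095 + 2253))/(239 - 19) = ((-3 + 1344) + 4348)/220 = (1341 + 4348)*(1/220) = 5689*(1/220) = 5689/220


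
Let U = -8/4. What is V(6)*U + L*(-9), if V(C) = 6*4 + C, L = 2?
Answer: -78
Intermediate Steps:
V(C) = 24 + C
U = -2 (U = -8*¼ = -2)
V(6)*U + L*(-9) = (24 + 6)*(-2) + 2*(-9) = 30*(-2) - 18 = -60 - 18 = -78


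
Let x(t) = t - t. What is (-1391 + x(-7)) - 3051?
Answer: -4442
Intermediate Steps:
x(t) = 0
(-1391 + x(-7)) - 3051 = (-1391 + 0) - 3051 = -1391 - 3051 = -4442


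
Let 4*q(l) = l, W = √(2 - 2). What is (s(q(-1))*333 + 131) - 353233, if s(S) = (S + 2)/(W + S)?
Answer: -355433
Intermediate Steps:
W = 0 (W = √0 = 0)
q(l) = l/4
s(S) = (2 + S)/S (s(S) = (S + 2)/(0 + S) = (2 + S)/S)
(s(q(-1))*333 + 131) - 353233 = (((2 + (¼)*(-1))/(((¼)*(-1))))*333 + 131) - 353233 = (((2 - ¼)/(-¼))*333 + 131) - 353233 = (-4*7/4*333 + 131) - 353233 = (-7*333 + 131) - 353233 = (-2331 + 131) - 353233 = -2200 - 353233 = -355433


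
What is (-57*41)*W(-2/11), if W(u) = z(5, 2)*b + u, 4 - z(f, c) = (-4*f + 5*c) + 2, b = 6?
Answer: -1846230/11 ≈ -1.6784e+5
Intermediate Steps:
z(f, c) = 2 - 5*c + 4*f (z(f, c) = 4 - ((-4*f + 5*c) + 2) = 4 - (2 - 4*f + 5*c) = 4 + (-2 - 5*c + 4*f) = 2 - 5*c + 4*f)
W(u) = 72 + u (W(u) = (2 - 5*2 + 4*5)*6 + u = (2 - 10 + 20)*6 + u = 12*6 + u = 72 + u)
(-57*41)*W(-2/11) = (-57*41)*(72 - 2/11) = -2337*(72 - 2*1/11) = -2337*(72 - 2/11) = -2337*790/11 = -1846230/11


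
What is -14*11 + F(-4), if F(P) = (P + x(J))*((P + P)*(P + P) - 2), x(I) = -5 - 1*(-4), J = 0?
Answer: -464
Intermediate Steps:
x(I) = -1 (x(I) = -5 + 4 = -1)
F(P) = (-1 + P)*(-2 + 4*P²) (F(P) = (P - 1)*((P + P)*(P + P) - 2) = (-1 + P)*((2*P)*(2*P) - 2) = (-1 + P)*(4*P² - 2) = (-1 + P)*(-2 + 4*P²))
-14*11 + F(-4) = -14*11 + (2 - 4*(-4)² - 2*(-4) + 4*(-4)³) = -154 + (2 - 4*16 + 8 + 4*(-64)) = -154 + (2 - 64 + 8 - 256) = -154 - 310 = -464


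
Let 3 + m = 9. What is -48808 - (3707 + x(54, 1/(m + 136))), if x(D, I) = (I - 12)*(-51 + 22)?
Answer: -7506517/142 ≈ -52863.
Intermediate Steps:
m = 6 (m = -3 + 9 = 6)
x(D, I) = 348 - 29*I (x(D, I) = (-12 + I)*(-29) = 348 - 29*I)
-48808 - (3707 + x(54, 1/(m + 136))) = -48808 - (3707 + (348 - 29/(6 + 136))) = -48808 - (3707 + (348 - 29/142)) = -48808 - (3707 + 49387/142) = -48808 - 1*575781/142 = -48808 - 575781/142 = -7506517/142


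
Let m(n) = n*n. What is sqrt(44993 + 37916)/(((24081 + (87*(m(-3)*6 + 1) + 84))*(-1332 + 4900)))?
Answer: sqrt(82909)/103293600 ≈ 2.7876e-6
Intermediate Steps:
m(n) = n**2
sqrt(44993 + 37916)/(((24081 + (87*(m(-3)*6 + 1) + 84))*(-1332 + 4900))) = sqrt(44993 + 37916)/(((24081 + (87*((-3)**2*6 + 1) + 84))*(-1332 + 4900))) = sqrt(82909)/(((24081 + (87*(9*6 + 1) + 84))*3568)) = sqrt(82909)/(((24081 + (87*(54 + 1) + 84))*3568)) = sqrt(82909)/(((24081 + (87*55 + 84))*3568)) = sqrt(82909)/(((24081 + (4785 + 84))*3568)) = sqrt(82909)/(((24081 + 4869)*3568)) = sqrt(82909)/((28950*3568)) = sqrt(82909)/103293600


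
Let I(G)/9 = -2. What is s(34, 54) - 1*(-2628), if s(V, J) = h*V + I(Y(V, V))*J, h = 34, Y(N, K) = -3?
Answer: 2812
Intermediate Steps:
I(G) = -18 (I(G) = 9*(-2) = -18)
s(V, J) = -18*J + 34*V (s(V, J) = 34*V - 18*J = -18*J + 34*V)
s(34, 54) - 1*(-2628) = (-18*54 + 34*34) - 1*(-2628) = (-972 + 1156) + 2628 = 184 + 2628 = 2812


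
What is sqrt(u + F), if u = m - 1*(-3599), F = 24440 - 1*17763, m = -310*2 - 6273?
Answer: sqrt(3383) ≈ 58.164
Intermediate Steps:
m = -6893 (m = -620 - 6273 = -6893)
F = 6677 (F = 24440 - 17763 = 6677)
u = -3294 (u = -6893 - 1*(-3599) = -6893 + 3599 = -3294)
sqrt(u + F) = sqrt(-3294 + 6677) = sqrt(3383)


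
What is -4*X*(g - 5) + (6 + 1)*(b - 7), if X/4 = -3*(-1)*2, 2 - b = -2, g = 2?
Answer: 267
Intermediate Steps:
b = 4 (b = 2 - 1*(-2) = 2 + 2 = 4)
X = 24 (X = 4*(-3*(-1)*2) = 4*(3*2) = 4*6 = 24)
-4*X*(g - 5) + (6 + 1)*(b - 7) = -96*(2 - 5) + (6 + 1)*(4 - 7) = -96*(-3) + 7*(-3) = -4*(-72) - 21 = 288 - 21 = 267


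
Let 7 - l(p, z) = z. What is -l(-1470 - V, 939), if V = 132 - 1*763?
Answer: 932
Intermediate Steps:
V = -631 (V = 132 - 763 = -631)
l(p, z) = 7 - z
-l(-1470 - V, 939) = -(7 - 1*939) = -(7 - 939) = -1*(-932) = 932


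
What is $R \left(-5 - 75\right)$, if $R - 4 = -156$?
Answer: $12160$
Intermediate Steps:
$R = -152$ ($R = 4 - 156 = -152$)
$R \left(-5 - 75\right) = - 152 \left(-5 - 75\right) = \left(-152\right) \left(-80\right) = 12160$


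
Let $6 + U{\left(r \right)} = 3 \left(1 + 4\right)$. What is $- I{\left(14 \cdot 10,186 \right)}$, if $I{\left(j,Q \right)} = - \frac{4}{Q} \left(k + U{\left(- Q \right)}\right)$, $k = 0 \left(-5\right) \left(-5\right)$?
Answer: $\frac{6}{31} \approx 0.19355$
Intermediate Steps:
$U{\left(r \right)} = 9$ ($U{\left(r \right)} = -6 + 3 \left(1 + 4\right) = -6 + 3 \cdot 5 = -6 + 15 = 9$)
$k = 0$ ($k = 0 \left(-5\right) = 0$)
$I{\left(j,Q \right)} = - \frac{36}{Q}$ ($I{\left(j,Q \right)} = - \frac{4}{Q} \left(0 + 9\right) = - \frac{4}{Q} 9 = - \frac{36}{Q}$)
$- I{\left(14 \cdot 10,186 \right)} = - \frac{-36}{186} = \left(-1\right) \left(- \frac{6}{31}\right) = \frac{6}{31}$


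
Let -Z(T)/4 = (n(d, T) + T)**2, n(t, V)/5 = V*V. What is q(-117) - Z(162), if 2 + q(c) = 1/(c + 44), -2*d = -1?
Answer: 5040279137661/73 ≈ 6.9045e+10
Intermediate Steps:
d = 1/2 (d = -1/2*(-1) = 1/2 ≈ 0.50000)
q(c) = -2 + 1/(44 + c) (q(c) = -2 + 1/(c + 44) = -2 + 1/(44 + c))
n(t, V) = 5*V**2 (n(t, V) = 5*(V*V) = 5*V**2)
Z(T) = -4*(T + 5*T**2)**2 (Z(T) = -4*(5*T**2 + T)**2 = -4*(T + 5*T**2)**2)
q(-117) - Z(162) = (-87 - 2*(-117))/(44 - 117) - (-4)*162**2*(1 + 5*162)**2 = (-87 + 234)/(-73) - (-4)*26244*(1 + 810)**2 = -1/73*147 - (-4)*26244*811**2 = -147/73 - (-4)*26244*657721 = -147/73 - 1*(-69044919696) = -147/73 + 69044919696 = 5040279137661/73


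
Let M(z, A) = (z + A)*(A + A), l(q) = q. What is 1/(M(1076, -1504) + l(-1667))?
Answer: 1/1285757 ≈ 7.7775e-7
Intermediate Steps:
M(z, A) = 2*A*(A + z) (M(z, A) = (A + z)*(2*A) = 2*A*(A + z))
1/(M(1076, -1504) + l(-1667)) = 1/(2*(-1504)*(-1504 + 1076) - 1667) = 1/(2*(-1504)*(-428) - 1667) = 1/(1287424 - 1667) = 1/1285757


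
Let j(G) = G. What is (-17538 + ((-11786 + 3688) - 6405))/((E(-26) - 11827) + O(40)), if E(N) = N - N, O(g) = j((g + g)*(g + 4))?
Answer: 32041/8307 ≈ 3.8571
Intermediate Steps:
O(g) = 2*g*(4 + g) (O(g) = (g + g)*(g + 4) = (2*g)*(4 + g) = 2*g*(4 + g))
E(N) = 0
(-17538 + ((-11786 + 3688) - 6405))/((E(-26) - 11827) + O(40)) = (-17538 + ((-11786 + 3688) - 6405))/((0 - 11827) + 2*40*(4 + 40)) = (-17538 + (-8098 - 6405))/(-11827 + 2*40*44) = (-17538 - 14503)/(-11827 + 3520) = -32041/(-8307) = -32041*(-1/8307) = 32041/8307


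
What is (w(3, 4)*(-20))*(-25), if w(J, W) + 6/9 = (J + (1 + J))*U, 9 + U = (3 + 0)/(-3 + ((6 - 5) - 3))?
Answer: -101800/3 ≈ -33933.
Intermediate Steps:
U = -48/5 (U = -9 + (3 + 0)/(-3 + ((6 - 5) - 3)) = -9 + 3/(-3 + (1 - 3)) = -9 + 3/(-3 - 2) = -9 + 3/(-5) = -9 + 3*(-1/5) = -9 - 3/5 = -48/5 ≈ -9.6000)
w(J, W) = -154/15 - 96*J/5 (w(J, W) = -2/3 + (J + (1 + J))*(-48/5) = -2/3 + (1 + 2*J)*(-48/5) = -2/3 + (-48/5 - 96*J/5) = -154/15 - 96*J/5)
(w(3, 4)*(-20))*(-25) = ((-154/15 - 96/5*3)*(-20))*(-25) = ((-154/15 - 288/5)*(-20))*(-25) = -1018/15*(-20)*(-25) = (4072/3)*(-25) = -101800/3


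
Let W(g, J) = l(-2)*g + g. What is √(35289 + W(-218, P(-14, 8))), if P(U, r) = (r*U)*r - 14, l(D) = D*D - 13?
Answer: √37033 ≈ 192.44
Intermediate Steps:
l(D) = -13 + D² (l(D) = D² - 13 = -13 + D²)
P(U, r) = -14 + U*r² (P(U, r) = (U*r)*r - 14 = U*r² - 14 = -14 + U*r²)
W(g, J) = -8*g (W(g, J) = (-13 + (-2)²)*g + g = (-13 + 4)*g + g = -9*g + g = -8*g)
√(35289 + W(-218, P(-14, 8))) = √(35289 - 8*(-218)) = √(35289 + 1744) = √37033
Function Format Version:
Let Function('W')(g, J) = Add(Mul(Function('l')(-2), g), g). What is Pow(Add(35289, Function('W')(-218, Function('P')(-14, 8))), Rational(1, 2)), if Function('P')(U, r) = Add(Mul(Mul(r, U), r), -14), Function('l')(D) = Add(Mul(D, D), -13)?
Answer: Pow(37033, Rational(1, 2)) ≈ 192.44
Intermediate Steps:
Function('l')(D) = Add(-13, Pow(D, 2)) (Function('l')(D) = Add(Pow(D, 2), -13) = Add(-13, Pow(D, 2)))
Function('P')(U, r) = Add(-14, Mul(U, Pow(r, 2))) (Function('P')(U, r) = Add(Mul(Mul(U, r), r), -14) = Add(Mul(U, Pow(r, 2)), -14) = Add(-14, Mul(U, Pow(r, 2))))
Function('W')(g, J) = Mul(-8, g) (Function('W')(g, J) = Add(Mul(Add(-13, Pow(-2, 2)), g), g) = Add(Mul(Add(-13, 4), g), g) = Add(Mul(-9, g), g) = Mul(-8, g))
Pow(Add(35289, Function('W')(-218, Function('P')(-14, 8))), Rational(1, 2)) = Pow(Add(35289, Mul(-8, -218)), Rational(1, 2)) = Pow(Add(35289, 1744), Rational(1, 2)) = Pow(37033, Rational(1, 2))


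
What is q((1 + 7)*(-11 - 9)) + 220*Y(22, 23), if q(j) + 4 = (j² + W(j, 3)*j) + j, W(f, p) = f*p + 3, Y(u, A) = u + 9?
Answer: 108576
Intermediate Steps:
Y(u, A) = 9 + u
W(f, p) = 3 + f*p
q(j) = -4 + j + j² + j*(3 + 3*j) (q(j) = -4 + ((j² + (3 + j*3)*j) + j) = -4 + ((j² + (3 + 3*j)*j) + j) = -4 + ((j² + j*(3 + 3*j)) + j) = -4 + (j + j² + j*(3 + 3*j)) = -4 + j + j² + j*(3 + 3*j))
q((1 + 7)*(-11 - 9)) + 220*Y(22, 23) = (-4 + 4*((1 + 7)*(-11 - 9)) + 4*((1 + 7)*(-11 - 9))²) + 220*(9 + 22) = (-4 + 4*(8*(-20)) + 4*(8*(-20))²) + 220*31 = (-4 + 4*(-160) + 4*(-160)²) + 6820 = (-4 - 640 + 4*25600) + 6820 = (-4 - 640 + 102400) + 6820 = 101756 + 6820 = 108576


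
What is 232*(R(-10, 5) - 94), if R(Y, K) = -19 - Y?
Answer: -23896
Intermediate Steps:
232*(R(-10, 5) - 94) = 232*((-19 - 1*(-10)) - 94) = 232*((-19 + 10) - 94) = 232*(-9 - 94) = 232*(-103) = -23896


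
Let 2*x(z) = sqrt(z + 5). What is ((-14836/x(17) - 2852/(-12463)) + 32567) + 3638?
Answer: 451225767/12463 - 14836*sqrt(22)/11 ≈ 29879.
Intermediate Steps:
x(z) = sqrt(5 + z)/2 (x(z) = sqrt(z + 5)/2 = sqrt(5 + z)/2)
((-14836/x(17) - 2852/(-12463)) + 32567) + 3638 = ((-14836*2/sqrt(5 + 17) - 2852/(-12463)) + 32567) + 3638 = ((-14836*sqrt(22)/11 - 2852*(-1/12463)) + 32567) + 3638 = ((-14836*sqrt(22)/11 + 2852/12463) + 32567) + 3638 = ((2852/12463 - 14836*sqrt(22)/11) + 32567) + 3638 = (405885373/12463 - 14836*sqrt(22)/11) + 3638 = 451225767/12463 - 14836*sqrt(22)/11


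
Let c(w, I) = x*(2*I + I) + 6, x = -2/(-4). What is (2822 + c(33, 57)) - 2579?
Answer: 669/2 ≈ 334.50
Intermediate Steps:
x = ½ (x = -2*(-¼) = ½ ≈ 0.50000)
c(w, I) = 6 + 3*I/2 (c(w, I) = (2*I + I)/2 + 6 = (3*I)/2 + 6 = 3*I/2 + 6 = 6 + 3*I/2)
(2822 + c(33, 57)) - 2579 = (2822 + (6 + (3/2)*57)) - 2579 = (2822 + (6 + 171/2)) - 2579 = (2822 + 183/2) - 2579 = 5827/2 - 2579 = 669/2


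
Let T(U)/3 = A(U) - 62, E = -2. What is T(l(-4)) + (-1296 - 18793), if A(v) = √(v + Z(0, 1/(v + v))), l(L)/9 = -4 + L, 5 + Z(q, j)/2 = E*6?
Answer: -20275 + 3*I*√106 ≈ -20275.0 + 30.887*I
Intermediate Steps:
Z(q, j) = -34 (Z(q, j) = -10 + 2*(-2*6) = -10 + 2*(-12) = -10 - 24 = -34)
l(L) = -36 + 9*L (l(L) = 9*(-4 + L) = -36 + 9*L)
A(v) = √(-34 + v) (A(v) = √(v - 34) = √(-34 + v))
T(U) = -186 + 3*√(-34 + U) (T(U) = 3*(√(-34 + U) - 62) = 3*(-62 + √(-34 + U)) = -186 + 3*√(-34 + U))
T(l(-4)) + (-1296 - 18793) = (-186 + 3*√(-34 + (-36 + 9*(-4)))) + (-1296 - 18793) = (-186 + 3*√(-34 + (-36 - 36))) - 20089 = (-186 + 3*√(-34 - 72)) - 20089 = (-186 + 3*√(-106)) - 20089 = (-186 + 3*(I*√106)) - 20089 = (-186 + 3*I*√106) - 20089 = -20275 + 3*I*√106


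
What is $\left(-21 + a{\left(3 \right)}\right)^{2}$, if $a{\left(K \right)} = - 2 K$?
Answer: $729$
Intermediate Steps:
$\left(-21 + a{\left(3 \right)}\right)^{2} = \left(-21 - 6\right)^{2} = \left(-27\right)^{2} = 729$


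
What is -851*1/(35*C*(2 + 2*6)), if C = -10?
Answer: 851/4900 ≈ 0.17367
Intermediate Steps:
-851*1/(35*C*(2 + 2*6)) = -851*(-1/(350*(2 + 2*6))) = -851*(-1/(350*(2 + 12))) = -851/(-10*14*35) = -851/((-140*35)) = -851/(-4900) = -851*(-1/4900) = 851/4900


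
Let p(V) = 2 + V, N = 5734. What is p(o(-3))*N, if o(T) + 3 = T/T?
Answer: 0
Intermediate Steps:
o(T) = -2 (o(T) = -3 + T/T = -3 + 1 = -2)
p(o(-3))*N = (2 - 2)*5734 = 0*5734 = 0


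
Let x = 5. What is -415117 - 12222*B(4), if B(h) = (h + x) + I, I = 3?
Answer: -561781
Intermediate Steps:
B(h) = 8 + h (B(h) = (h + 5) + 3 = (5 + h) + 3 = 8 + h)
-415117 - 12222*B(4) = -415117 - 12222*(8 + 4) = -415117 - 12222*12 = -415117 - 146664 = -561781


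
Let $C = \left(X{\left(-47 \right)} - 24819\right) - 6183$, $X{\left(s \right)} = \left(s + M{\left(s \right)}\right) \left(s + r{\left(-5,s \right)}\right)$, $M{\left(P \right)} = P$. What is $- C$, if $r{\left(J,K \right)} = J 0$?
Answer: $26584$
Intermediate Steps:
$r{\left(J,K \right)} = 0$
$X{\left(s \right)} = 2 s^{2}$ ($X{\left(s \right)} = \left(s + s\right) \left(s + 0\right) = 2 s s = 2 s^{2}$)
$C = -26584$ ($C = \left(2 \left(-47\right)^{2} - 24819\right) - 6183 = \left(2 \cdot 2209 - 24819\right) - 6183 = \left(4418 - 24819\right) - 6183 = -20401 - 6183 = -26584$)
$- C = \left(-1\right) \left(-26584\right) = 26584$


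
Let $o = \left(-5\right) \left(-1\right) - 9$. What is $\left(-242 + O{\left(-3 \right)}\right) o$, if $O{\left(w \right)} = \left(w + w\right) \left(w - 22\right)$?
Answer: $368$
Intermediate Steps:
$O{\left(w \right)} = 2 w \left(-22 + w\right)$
$o = -4$ ($o = 5 - 9 = -4$)
$\left(-242 + O{\left(-3 \right)}\right) o = \left(-242 + 2 \left(-3\right) \left(-22 - 3\right)\right) \left(-4\right) = \left(-242 + 2 \left(-3\right) \left(-25\right)\right) \left(-4\right) = \left(-242 + 150\right) \left(-4\right) = \left(-92\right) \left(-4\right) = 368$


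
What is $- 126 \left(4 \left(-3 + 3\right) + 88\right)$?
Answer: $-11088$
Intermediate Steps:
$- 126 \left(4 \left(-3 + 3\right) + 88\right) = - 126 \left(4 \cdot 0 + 88\right) = - 126 \left(0 + 88\right) = \left(-126\right) 88 = -11088$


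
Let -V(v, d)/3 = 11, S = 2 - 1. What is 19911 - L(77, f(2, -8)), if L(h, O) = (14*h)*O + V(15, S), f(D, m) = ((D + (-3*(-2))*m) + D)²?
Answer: -2067064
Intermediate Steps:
S = 1
V(v, d) = -33 (V(v, d) = -3*11 = -33)
f(D, m) = (2*D + 6*m)² (f(D, m) = ((D + 6*m) + D)² = (2*D + 6*m)²)
L(h, O) = -33 + 14*O*h (L(h, O) = (14*h)*O - 33 = 14*O*h - 33 = -33 + 14*O*h)
19911 - L(77, f(2, -8)) = 19911 - (-33 + 14*(4*(2 + 3*(-8))²)*77) = 19911 - (-33 + 14*(4*(2 - 24)²)*77) = 19911 - (-33 + 14*(4*(-22)²)*77) = 19911 - (-33 + 14*(4*484)*77) = 19911 - (-33 + 14*1936*77) = 19911 - (-33 + 2087008) = 19911 - 1*2086975 = 19911 - 2086975 = -2067064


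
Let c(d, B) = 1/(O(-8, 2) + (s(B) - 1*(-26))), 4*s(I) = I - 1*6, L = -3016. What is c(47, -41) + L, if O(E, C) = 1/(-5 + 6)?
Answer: -183972/61 ≈ -3015.9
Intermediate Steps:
s(I) = -3/2 + I/4 (s(I) = (I - 1*6)/4 = (I - 6)/4 = (-6 + I)/4 = -3/2 + I/4)
O(E, C) = 1 (O(E, C) = 1/1 = 1)
c(d, B) = 1/(51/2 + B/4) (c(d, B) = 1/(1 + ((-3/2 + B/4) - 1*(-26))) = 1/(1 + ((-3/2 + B/4) + 26)) = 1/(1 + (49/2 + B/4)) = 1/(51/2 + B/4))
c(47, -41) + L = 4/(102 - 41) - 3016 = 4/61 - 3016 = -183972/61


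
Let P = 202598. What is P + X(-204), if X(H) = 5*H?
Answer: 201578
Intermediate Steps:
P + X(-204) = 202598 + 5*(-204) = 202598 - 1020 = 201578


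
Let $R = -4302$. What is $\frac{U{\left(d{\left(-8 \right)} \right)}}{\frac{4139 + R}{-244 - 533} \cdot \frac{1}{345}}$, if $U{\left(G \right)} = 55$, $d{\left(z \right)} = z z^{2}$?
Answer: $\frac{14743575}{163} \approx 90451.0$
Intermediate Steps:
$d{\left(z \right)} = z^{3}$
$\frac{U{\left(d{\left(-8 \right)} \right)}}{\frac{4139 + R}{-244 - 533} \cdot \frac{1}{345}} = \frac{55}{\frac{4139 - 4302}{-244 - 533} \cdot \frac{1}{345}} = \frac{55}{- \frac{163}{-777} \cdot \frac{1}{345}} = \frac{55}{\left(-163\right) \left(- \frac{1}{777}\right) \frac{1}{345}} = \frac{55}{\frac{163}{777} \cdot \frac{1}{345}} = \frac{55}{\frac{163}{268065}} = 55 \cdot \frac{268065}{163} = \frac{14743575}{163}$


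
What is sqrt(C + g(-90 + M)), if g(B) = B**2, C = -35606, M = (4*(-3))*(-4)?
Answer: I*sqrt(33842) ≈ 183.96*I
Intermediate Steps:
M = 48 (M = -12*(-4) = 48)
sqrt(C + g(-90 + M)) = sqrt(-35606 + (-90 + 48)**2) = sqrt(-35606 + (-42)**2) = sqrt(-35606 + 1764) = sqrt(-33842) = I*sqrt(33842)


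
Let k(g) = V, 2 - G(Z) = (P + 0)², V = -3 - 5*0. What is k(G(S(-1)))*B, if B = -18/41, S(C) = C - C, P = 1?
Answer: 54/41 ≈ 1.3171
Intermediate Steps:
S(C) = 0
V = -3 (V = -3 + 0 = -3)
G(Z) = 1 (G(Z) = 2 - (1 + 0)² = 2 - 1*1² = 2 - 1*1 = 2 - 1 = 1)
k(g) = -3
B = -18/41 (B = -18*1/41 = -18/41 ≈ -0.43902)
k(G(S(-1)))*B = -3*(-18/41) = 54/41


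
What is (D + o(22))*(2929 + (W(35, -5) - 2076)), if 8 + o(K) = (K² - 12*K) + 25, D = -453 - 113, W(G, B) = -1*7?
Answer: -278334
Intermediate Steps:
W(G, B) = -7
D = -566
o(K) = 17 + K² - 12*K (o(K) = -8 + ((K² - 12*K) + 25) = -8 + (25 + K² - 12*K) = 17 + K² - 12*K)
(D + o(22))*(2929 + (W(35, -5) - 2076)) = (-566 + (17 + 22² - 12*22))*(2929 + (-7 - 2076)) = (-566 + (17 + 484 - 264))*(2929 - 2083) = (-566 + 237)*846 = -329*846 = -278334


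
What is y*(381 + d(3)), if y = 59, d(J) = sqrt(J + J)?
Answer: 22479 + 59*sqrt(6) ≈ 22624.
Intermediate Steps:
d(J) = sqrt(2)*sqrt(J) (d(J) = sqrt(2*J) = sqrt(2)*sqrt(J))
y*(381 + d(3)) = 59*(381 + sqrt(2)*sqrt(3)) = 59*(381 + sqrt(6)) = 22479 + 59*sqrt(6)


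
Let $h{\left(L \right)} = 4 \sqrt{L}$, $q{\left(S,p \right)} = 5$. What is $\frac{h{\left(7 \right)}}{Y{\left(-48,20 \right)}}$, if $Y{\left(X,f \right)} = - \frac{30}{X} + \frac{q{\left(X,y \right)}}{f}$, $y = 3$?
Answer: $\frac{32 \sqrt{7}}{7} \approx 12.095$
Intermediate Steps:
$Y{\left(X,f \right)} = - \frac{30}{X} + \frac{5}{f}$
$\frac{h{\left(7 \right)}}{Y{\left(-48,20 \right)}} = \frac{4 \sqrt{7}}{- \frac{30}{-48} + \frac{5}{20}} = \frac{4 \sqrt{7}}{\left(-30\right) \left(- \frac{1}{48}\right) + 5 \cdot \frac{1}{20}} = \frac{4 \sqrt{7}}{\frac{5}{8} + \frac{1}{4}} = \frac{4 \sqrt{7}}{\frac{7}{8}} = \frac{8 \cdot 4 \sqrt{7}}{7} = \frac{32 \sqrt{7}}{7}$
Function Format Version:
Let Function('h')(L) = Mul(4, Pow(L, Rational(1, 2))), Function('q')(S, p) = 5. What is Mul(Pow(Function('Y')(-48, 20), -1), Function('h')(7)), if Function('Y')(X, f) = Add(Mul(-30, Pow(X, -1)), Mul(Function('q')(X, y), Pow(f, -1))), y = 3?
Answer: Mul(Rational(32, 7), Pow(7, Rational(1, 2))) ≈ 12.095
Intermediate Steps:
Function('Y')(X, f) = Add(Mul(-30, Pow(X, -1)), Mul(5, Pow(f, -1)))
Mul(Pow(Function('Y')(-48, 20), -1), Function('h')(7)) = Mul(Pow(Add(Mul(-30, Pow(-48, -1)), Mul(5, Pow(20, -1))), -1), Mul(4, Pow(7, Rational(1, 2)))) = Mul(Pow(Add(Mul(-30, Rational(-1, 48)), Mul(5, Rational(1, 20))), -1), Mul(4, Pow(7, Rational(1, 2)))) = Mul(Pow(Add(Rational(5, 8), Rational(1, 4)), -1), Mul(4, Pow(7, Rational(1, 2)))) = Mul(Pow(Rational(7, 8), -1), Mul(4, Pow(7, Rational(1, 2)))) = Mul(Rational(8, 7), Mul(4, Pow(7, Rational(1, 2)))) = Mul(Rational(32, 7), Pow(7, Rational(1, 2)))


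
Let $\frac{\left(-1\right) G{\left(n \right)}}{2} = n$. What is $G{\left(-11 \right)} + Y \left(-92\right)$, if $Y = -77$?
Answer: $7106$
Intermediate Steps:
$G{\left(n \right)} = - 2 n$
$G{\left(-11 \right)} + Y \left(-92\right) = \left(-2\right) \left(-11\right) - -7084 = 22 + 7084 = 7106$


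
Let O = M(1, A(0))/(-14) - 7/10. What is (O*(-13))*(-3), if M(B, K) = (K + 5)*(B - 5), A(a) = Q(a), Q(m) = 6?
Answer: 6669/70 ≈ 95.271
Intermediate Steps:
A(a) = 6
M(B, K) = (-5 + B)*(5 + K) (M(B, K) = (5 + K)*(-5 + B) = (-5 + B)*(5 + K))
O = 171/70 (O = (-25 - 5*6 + 5*1 + 1*6)/(-14) - 7/10 = (-25 - 30 + 5 + 6)*(-1/14) - 7*⅒ = -44*(-1/14) - 7/10 = 22/7 - 7/10 = 171/70 ≈ 2.4429)
(O*(-13))*(-3) = ((171/70)*(-13))*(-3) = -2223/70*(-3) = 6669/70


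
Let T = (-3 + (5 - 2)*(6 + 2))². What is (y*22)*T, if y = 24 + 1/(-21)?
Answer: 232386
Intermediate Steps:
y = 503/21 (y = 24 - 1/21 = 503/21 ≈ 23.952)
T = 441 (T = (-3 + 3*8)² = (-3 + 24)² = 21² = 441)
(y*22)*T = ((503/21)*22)*441 = (11066/21)*441 = 232386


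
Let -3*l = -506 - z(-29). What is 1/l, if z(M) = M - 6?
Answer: 1/157 ≈ 0.0063694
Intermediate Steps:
z(M) = -6 + M
l = 157 (l = -(-506 - (-6 - 29))/3 = -(-506 - 1*(-35))/3 = -(-506 + 35)/3 = -⅓*(-471) = 157)
1/l = 1/157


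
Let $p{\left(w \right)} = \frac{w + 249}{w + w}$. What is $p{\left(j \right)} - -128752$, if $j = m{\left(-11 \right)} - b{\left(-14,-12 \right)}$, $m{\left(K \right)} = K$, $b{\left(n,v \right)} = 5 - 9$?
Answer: $\frac{901143}{7} \approx 1.2873 \cdot 10^{5}$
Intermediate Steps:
$b{\left(n,v \right)} = -4$ ($b{\left(n,v \right)} = 5 - 9 = -4$)
$j = -7$ ($j = -11 - -4 = -11 + 4 = -7$)
$p{\left(w \right)} = \frac{249 + w}{2 w}$
$p{\left(j \right)} - -128752 = \frac{249 - 7}{2 \left(-7\right)} - -128752 = \frac{1}{2} \left(- \frac{1}{7}\right) 242 + 128752 = - \frac{121}{7} + 128752 = \frac{901143}{7}$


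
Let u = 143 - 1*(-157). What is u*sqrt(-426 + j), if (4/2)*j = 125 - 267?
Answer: 300*I*sqrt(497) ≈ 6688.0*I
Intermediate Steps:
j = -71 (j = (125 - 267)/2 = (1/2)*(-142) = -71)
u = 300 (u = 143 + 157 = 300)
u*sqrt(-426 + j) = 300*sqrt(-426 - 71) = 300*sqrt(-497) = 300*(I*sqrt(497)) = 300*I*sqrt(497)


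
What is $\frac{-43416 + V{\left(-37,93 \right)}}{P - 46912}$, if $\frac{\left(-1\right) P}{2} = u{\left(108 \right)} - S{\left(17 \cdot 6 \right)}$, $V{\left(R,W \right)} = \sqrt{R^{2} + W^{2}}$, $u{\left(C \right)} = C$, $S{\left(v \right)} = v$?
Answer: $\frac{10854}{11731} - \frac{\sqrt{10018}}{46924} \approx 0.92311$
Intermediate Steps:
$P = -12$ ($P = - 2 \left(108 - 17 \cdot 6\right) = - 2 \left(108 - 102\right) = \left(-2\right) 6 = -12$)
$\frac{-43416 + V{\left(-37,93 \right)}}{P - 46912} = \frac{-43416 + \sqrt{\left(-37\right)^{2} + 93^{2}}}{-12 - 46912} = \frac{-43416 + \sqrt{1369 + 8649}}{-46924} = \left(-43416 + \sqrt{10018}\right) \left(- \frac{1}{46924}\right) = \frac{10854}{11731} - \frac{\sqrt{10018}}{46924}$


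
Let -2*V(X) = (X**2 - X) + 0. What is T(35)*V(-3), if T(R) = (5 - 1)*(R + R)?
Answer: -1680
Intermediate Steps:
T(R) = 8*R (T(R) = 4*(2*R) = 8*R)
V(X) = X/2 - X**2/2 (V(X) = -((X**2 - X) + 0)/2 = -(X**2 - X)/2 = X/2 - X**2/2)
T(35)*V(-3) = (8*35)*((1/2)*(-3)*(1 - 1*(-3))) = 280*((1/2)*(-3)*(1 + 3)) = 280*((1/2)*(-3)*4) = 280*(-6) = -1680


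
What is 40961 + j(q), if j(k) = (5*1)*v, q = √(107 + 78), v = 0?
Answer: 40961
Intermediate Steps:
q = √185 ≈ 13.601
j(k) = 0 (j(k) = (5*1)*0 = 5*0 = 0)
40961 + j(q) = 40961 + 0 = 40961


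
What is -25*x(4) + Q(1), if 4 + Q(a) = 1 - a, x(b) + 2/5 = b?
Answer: -94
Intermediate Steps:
x(b) = -⅖ + b
Q(a) = -3 - a (Q(a) = -4 + (1 - a) = -3 - a)
-25*x(4) + Q(1) = -25*(-⅖ + 4) + (-3 - 1*1) = -25*18/5 + (-3 - 1) = -90 - 4 = -94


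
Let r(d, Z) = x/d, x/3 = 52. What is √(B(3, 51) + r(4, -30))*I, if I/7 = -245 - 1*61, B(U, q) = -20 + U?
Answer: -2142*√22 ≈ -10047.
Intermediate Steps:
x = 156 (x = 3*52 = 156)
r(d, Z) = 156/d
I = -2142 (I = 7*(-245 - 1*61) = 7*(-245 - 61) = 7*(-306) = -2142)
√(B(3, 51) + r(4, -30))*I = √((-20 + 3) + 156/4)*(-2142) = √(-17 + 156*(¼))*(-2142) = √(-17 + 39)*(-2142) = √22*(-2142) = -2142*√22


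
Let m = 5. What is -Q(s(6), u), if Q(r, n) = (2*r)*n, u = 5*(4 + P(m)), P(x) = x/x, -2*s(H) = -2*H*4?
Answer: -1200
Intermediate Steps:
s(H) = 4*H (s(H) = -(-2*H)*4/2 = -(-4)*H = 4*H)
P(x) = 1
u = 25 (u = 5*(4 + 1) = 5*5 = 25)
Q(r, n) = 2*n*r
-Q(s(6), u) = -2*25*4*6 = -2*25*24 = -1*1200 = -1200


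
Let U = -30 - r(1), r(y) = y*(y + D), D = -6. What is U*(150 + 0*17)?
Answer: -3750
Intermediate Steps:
r(y) = y*(-6 + y) (r(y) = y*(y - 6) = y*(-6 + y))
U = -25 (U = -30 - (-6 + 1) = -30 - (-5) = -30 - 1*(-5) = -30 + 5 = -25)
U*(150 + 0*17) = -25*(150 + 0*17) = -25*(150 + 0) = -25*150 = -3750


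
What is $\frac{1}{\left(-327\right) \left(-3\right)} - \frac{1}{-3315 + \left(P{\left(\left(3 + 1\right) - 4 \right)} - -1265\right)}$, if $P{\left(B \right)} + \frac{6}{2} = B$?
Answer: $\frac{3034}{2013993} \approx 0.0015065$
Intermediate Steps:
$P{\left(B \right)} = -3 + B$
$\frac{1}{\left(-327\right) \left(-3\right)} - \frac{1}{-3315 + \left(P{\left(\left(3 + 1\right) - 4 \right)} - -1265\right)} = \frac{1}{\left(-327\right) \left(-3\right)} - \frac{1}{-3315 + \left(\left(-3 + \left(\left(3 + 1\right) - 4\right)\right) - -1265\right)} = \frac{1}{981} - \frac{1}{-3315 + \left(\left(-3 + \left(4 - 4\right)\right) + 1265\right)} = \frac{1}{981} - \frac{1}{-3315 + \left(\left(-3 + 0\right) + 1265\right)} = \frac{1}{981} - \frac{1}{-3315 + \left(-3 + 1265\right)} = \frac{1}{981} - \frac{1}{-3315 + 1262} = \frac{1}{981} - \frac{1}{-2053} = \frac{1}{981} - - \frac{1}{2053} = \frac{1}{981} + \frac{1}{2053} = \frac{3034}{2013993}$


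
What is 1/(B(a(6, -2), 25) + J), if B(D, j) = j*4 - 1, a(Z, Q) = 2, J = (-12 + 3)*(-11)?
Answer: 1/198 ≈ 0.0050505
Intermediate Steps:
J = 99 (J = -9*(-11) = 99)
B(D, j) = -1 + 4*j (B(D, j) = 4*j - 1 = -1 + 4*j)
1/(B(a(6, -2), 25) + J) = 1/((-1 + 4*25) + 99) = 1/((-1 + 100) + 99) = 1/(99 + 99) = 1/198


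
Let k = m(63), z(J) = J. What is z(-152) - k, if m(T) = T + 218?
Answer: -433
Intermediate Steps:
m(T) = 218 + T
k = 281 (k = 218 + 63 = 281)
z(-152) - k = -152 - 1*281 = -152 - 281 = -433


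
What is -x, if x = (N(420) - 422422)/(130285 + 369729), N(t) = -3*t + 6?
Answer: 211838/250007 ≈ 0.84733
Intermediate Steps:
N(t) = 6 - 3*t
x = -211838/250007 (x = ((6 - 3*420) - 422422)/(130285 + 369729) = ((6 - 1260) - 422422)/500014 = (-1254 - 422422)*(1/500014) = -423676*1/500014 = -211838/250007 ≈ -0.84733)
-x = -1*(-211838/250007) = 211838/250007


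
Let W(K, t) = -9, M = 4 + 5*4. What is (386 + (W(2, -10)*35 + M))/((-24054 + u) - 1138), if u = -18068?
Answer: -19/8652 ≈ -0.0021960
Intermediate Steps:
M = 24 (M = 4 + 20 = 24)
(386 + (W(2, -10)*35 + M))/((-24054 + u) - 1138) = (386 + (-9*35 + 24))/((-24054 - 18068) - 1138) = (386 + (-315 + 24))/(-42122 - 1138) = (386 - 291)/(-43260) = 95*(-1/43260) = -19/8652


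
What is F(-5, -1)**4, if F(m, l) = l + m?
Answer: 1296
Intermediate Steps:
F(-5, -1)**4 = (-1 - 5)**4 = (-6)**4 = 1296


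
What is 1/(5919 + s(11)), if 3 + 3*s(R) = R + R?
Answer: 3/17776 ≈ 0.00016877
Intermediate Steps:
s(R) = -1 + 2*R/3 (s(R) = -1 + (R + R)/3 = -1 + (2*R)/3 = -1 + 2*R/3)
1/(5919 + s(11)) = 1/(5919 + (-1 + (⅔)*11)) = 1/(5919 + (-1 + 22/3)) = 1/(5919 + 19/3) = 1/(17776/3) = 3/17776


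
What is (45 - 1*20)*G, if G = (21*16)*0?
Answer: 0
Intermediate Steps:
G = 0 (G = 336*0 = 0)
(45 - 1*20)*G = (45 - 1*20)*0 = (45 - 20)*0 = 25*0 = 0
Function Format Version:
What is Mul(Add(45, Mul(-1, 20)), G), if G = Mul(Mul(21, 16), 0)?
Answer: 0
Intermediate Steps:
G = 0 (G = Mul(336, 0) = 0)
Mul(Add(45, Mul(-1, 20)), G) = Mul(Add(45, Mul(-1, 20)), 0) = Mul(Add(45, -20), 0) = Mul(25, 0) = 0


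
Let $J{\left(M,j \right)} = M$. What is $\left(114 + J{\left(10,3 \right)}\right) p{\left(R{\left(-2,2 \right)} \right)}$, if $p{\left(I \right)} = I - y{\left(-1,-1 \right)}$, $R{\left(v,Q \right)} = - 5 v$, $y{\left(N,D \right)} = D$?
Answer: $1364$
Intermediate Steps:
$p{\left(I \right)} = 1 + I$ ($p{\left(I \right)} = I - -1 = I + 1 = 1 + I$)
$\left(114 + J{\left(10,3 \right)}\right) p{\left(R{\left(-2,2 \right)} \right)} = \left(114 + 10\right) \left(1 - -10\right) = 124 \left(1 + 10\right) = 124 \cdot 11 = 1364$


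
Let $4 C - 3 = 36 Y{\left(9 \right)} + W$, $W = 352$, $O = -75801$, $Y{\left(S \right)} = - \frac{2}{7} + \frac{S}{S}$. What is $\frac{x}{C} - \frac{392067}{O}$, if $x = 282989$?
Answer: $\frac{200556211949}{67336555} \approx 2978.4$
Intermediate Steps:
$Y{\left(S \right)} = \frac{5}{7}$ ($Y{\left(S \right)} = \left(-2\right) \frac{1}{7} + 1 = - \frac{2}{7} + 1 = \frac{5}{7}$)
$C = \frac{2665}{28}$ ($C = \frac{3}{4} + \frac{36 \cdot \frac{5}{7} + 352}{4} = \frac{3}{4} + \frac{\frac{180}{7} + 352}{4} = \frac{3}{4} + \frac{1}{4} \cdot \frac{2644}{7} = \frac{3}{4} + \frac{661}{7} = \frac{2665}{28} \approx 95.179$)
$\frac{x}{C} - \frac{392067}{O} = \frac{282989}{\frac{2665}{28}} - \frac{392067}{-75801} = 282989 \cdot \frac{28}{2665} - - \frac{130689}{25267} = \frac{7923692}{2665} + \frac{130689}{25267} = \frac{200556211949}{67336555}$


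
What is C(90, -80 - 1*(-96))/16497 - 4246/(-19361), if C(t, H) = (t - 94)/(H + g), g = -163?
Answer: 10296877958/46951567299 ≈ 0.21931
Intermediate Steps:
C(t, H) = (-94 + t)/(-163 + H) (C(t, H) = (t - 94)/(H - 163) = (-94 + t)/(-163 + H))
C(90, -80 - 1*(-96))/16497 - 4246/(-19361) = ((-94 + 90)/(-163 + (-80 - 1*(-96))))/16497 - 4246/(-19361) = (-4/(-163 + (-80 + 96)))*(1/16497) - 4246*(-1/19361) = (-4/(-163 + 16))*(1/16497) + 4246/19361 = (-4/(-147))*(1/16497) + 4246/19361 = -1/147*(-4)*(1/16497) + 4246/19361 = (4/147)*(1/16497) + 4246/19361 = 4/2425059 + 4246/19361 = 10296877958/46951567299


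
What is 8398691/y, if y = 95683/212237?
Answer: 254644711681/13669 ≈ 1.8629e+7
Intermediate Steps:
y = 95683/212237 (y = 95683*(1/212237) = 95683/212237 ≈ 0.45083)
8398691/y = 8398691/(95683/212237) = 8398691*(212237/95683) = 254644711681/13669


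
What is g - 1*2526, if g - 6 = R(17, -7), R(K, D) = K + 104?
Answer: -2399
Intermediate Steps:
R(K, D) = 104 + K
g = 127 (g = 6 + (104 + 17) = 6 + 121 = 127)
g - 1*2526 = 127 - 1*2526 = 127 - 2526 = -2399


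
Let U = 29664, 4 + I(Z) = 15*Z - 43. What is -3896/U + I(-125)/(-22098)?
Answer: -605825/13656564 ≈ -0.044361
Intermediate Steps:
I(Z) = -47 + 15*Z (I(Z) = -4 + (15*Z - 43) = -4 + (-43 + 15*Z) = -47 + 15*Z)
-3896/U + I(-125)/(-22098) = -3896/29664 + (-47 + 15*(-125))/(-22098) = -3896*1/29664 + (-47 - 1875)*(-1/22098) = -487/3708 - 1922*(-1/22098) = -487/3708 + 961/11049 = -605825/13656564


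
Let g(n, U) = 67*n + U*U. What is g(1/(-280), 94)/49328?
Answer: 2474013/13811840 ≈ 0.17912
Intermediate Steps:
g(n, U) = U**2 + 67*n (g(n, U) = 67*n + U**2 = U**2 + 67*n)
g(1/(-280), 94)/49328 = (94**2 + 67/(-280))/49328 = (8836 + 67*(-1/280))*(1/49328) = (8836 - 67/280)*(1/49328) = (2474013/280)*(1/49328) = 2474013/13811840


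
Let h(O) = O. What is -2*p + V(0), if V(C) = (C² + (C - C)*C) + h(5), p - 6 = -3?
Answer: -1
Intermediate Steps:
p = 3 (p = 6 - 3 = 3)
V(C) = 5 + C² (V(C) = (C² + (C - C)*C) + 5 = (C² + 0*C) + 5 = (C² + 0) + 5 = C² + 5 = 5 + C²)
-2*p + V(0) = -2*3 + (5 + 0²) = -6 + (5 + 0) = -6 + 5 = -1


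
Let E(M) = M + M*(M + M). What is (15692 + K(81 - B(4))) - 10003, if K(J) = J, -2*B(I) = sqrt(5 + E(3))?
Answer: 5770 + sqrt(26)/2 ≈ 5772.5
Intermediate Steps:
E(M) = M + 2*M**2 (E(M) = M + M*(2*M) = M + 2*M**2)
B(I) = -sqrt(26)/2 (B(I) = -sqrt(5 + 3*(1 + 2*3))/2 = -sqrt(5 + 3*(1 + 6))/2 = -sqrt(5 + 3*7)/2 = -sqrt(5 + 21)/2 = -sqrt(26)/2)
(15692 + K(81 - B(4))) - 10003 = (15692 + (81 - (-1)*sqrt(26)/2)) - 10003 = (15692 + (81 + sqrt(26)/2)) - 10003 = (15773 + sqrt(26)/2) - 10003 = 5770 + sqrt(26)/2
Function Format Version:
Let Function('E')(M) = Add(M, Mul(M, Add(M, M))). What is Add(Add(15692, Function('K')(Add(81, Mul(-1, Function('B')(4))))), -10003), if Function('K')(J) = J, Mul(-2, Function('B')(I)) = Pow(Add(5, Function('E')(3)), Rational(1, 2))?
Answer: Add(5770, Mul(Rational(1, 2), Pow(26, Rational(1, 2)))) ≈ 5772.5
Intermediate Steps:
Function('E')(M) = Add(M, Mul(2, Pow(M, 2))) (Function('E')(M) = Add(M, Mul(M, Mul(2, M))) = Add(M, Mul(2, Pow(M, 2))))
Function('B')(I) = Mul(Rational(-1, 2), Pow(26, Rational(1, 2))) (Function('B')(I) = Mul(Rational(-1, 2), Pow(Add(5, Mul(3, Add(1, Mul(2, 3)))), Rational(1, 2))) = Mul(Rational(-1, 2), Pow(Add(5, Mul(3, Add(1, 6))), Rational(1, 2))) = Mul(Rational(-1, 2), Pow(Add(5, Mul(3, 7)), Rational(1, 2))) = Mul(Rational(-1, 2), Pow(Add(5, 21), Rational(1, 2))) = Mul(Rational(-1, 2), Pow(26, Rational(1, 2))))
Add(Add(15692, Function('K')(Add(81, Mul(-1, Function('B')(4))))), -10003) = Add(Add(15692, Add(81, Mul(-1, Mul(Rational(-1, 2), Pow(26, Rational(1, 2)))))), -10003) = Add(Add(15692, Add(81, Mul(Rational(1, 2), Pow(26, Rational(1, 2))))), -10003) = Add(Add(15773, Mul(Rational(1, 2), Pow(26, Rational(1, 2)))), -10003) = Add(5770, Mul(Rational(1, 2), Pow(26, Rational(1, 2))))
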